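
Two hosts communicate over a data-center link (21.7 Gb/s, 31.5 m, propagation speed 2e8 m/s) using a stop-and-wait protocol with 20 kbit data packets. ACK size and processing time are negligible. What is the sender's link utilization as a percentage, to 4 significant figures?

74.53 %

t_tx = L/R = 20000/21700000000 = 9.21659e-07 s.
t_prop = 31.5/200000000 = 1.575e-07 s; RTT = 3.15e-07 s.
Cycle = t_tx + RTT = 1.23666e-06 s.
Utilization = t_tx / cycle = 9.21659e-07/1.23666e-06 = 74.53 %.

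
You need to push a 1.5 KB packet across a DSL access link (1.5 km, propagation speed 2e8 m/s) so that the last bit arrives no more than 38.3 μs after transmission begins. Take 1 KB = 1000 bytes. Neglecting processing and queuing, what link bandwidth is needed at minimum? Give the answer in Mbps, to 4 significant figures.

L = 12000 bits.
Propagation delay = 1500 / 200000000 = 7.5 μs.
Transmission budget = 38.3 − 7.5 = 30.8 μs.
R ≥ L / t_tx = 12000 bits / 3.08e-05 s = 389.6 Mbps.

389.6 Mbps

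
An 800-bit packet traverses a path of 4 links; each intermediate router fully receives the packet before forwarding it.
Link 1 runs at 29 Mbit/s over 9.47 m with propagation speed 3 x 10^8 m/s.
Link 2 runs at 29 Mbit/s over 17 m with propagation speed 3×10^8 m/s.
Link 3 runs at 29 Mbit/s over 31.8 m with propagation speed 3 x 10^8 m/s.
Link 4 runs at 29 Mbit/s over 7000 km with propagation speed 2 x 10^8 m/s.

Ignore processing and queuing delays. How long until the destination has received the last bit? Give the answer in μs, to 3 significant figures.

Transmission delay per hop = L/R = 800/29000000 = 27.5862 μs; 4 hops → 110.345 μs.
Propagation delays (d/s per hop): 0.0315667, 0.0566667, 0.106, 35000 μs; sum = 35000.2 μs.
End-to-end = 35100 μs.

35100 μs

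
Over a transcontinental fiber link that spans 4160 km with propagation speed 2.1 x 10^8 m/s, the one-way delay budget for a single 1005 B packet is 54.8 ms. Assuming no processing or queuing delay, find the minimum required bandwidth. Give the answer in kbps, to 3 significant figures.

230 kbps

L = 8040 bits.
Propagation delay = 4160000 / 210000000 = 19.8095 ms.
Transmission budget = 54.8 − 19.8095 = 34.9905 ms.
R ≥ L / t_tx = 8040 bits / 0.0349905 s = 230 kbps.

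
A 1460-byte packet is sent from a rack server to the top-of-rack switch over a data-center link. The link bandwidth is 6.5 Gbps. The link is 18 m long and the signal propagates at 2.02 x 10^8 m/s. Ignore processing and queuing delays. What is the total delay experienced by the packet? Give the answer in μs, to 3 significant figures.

L = 1460 × 8 = 11680 bits.
Transmission delay = L/R = 11680 / 6500000000 = 1.79692 μs.
Propagation delay = d/s = 18 m / 202000000 m/s = 0.0891089 μs.
Total = 1.89 μs.

1.89 μs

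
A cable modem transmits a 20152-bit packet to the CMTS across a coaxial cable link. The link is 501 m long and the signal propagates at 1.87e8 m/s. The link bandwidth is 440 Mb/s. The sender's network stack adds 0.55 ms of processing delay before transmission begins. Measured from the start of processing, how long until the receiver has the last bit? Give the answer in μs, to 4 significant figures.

598.5 μs

Transmission delay = L/R = 20152 / 440000000 = 45.8 μs.
Propagation delay = d/s = 501 m / 187000000 m/s = 2.67914 μs.
Plus processing delay 0.55 ms = 550 μs.
Total = 598.5 μs.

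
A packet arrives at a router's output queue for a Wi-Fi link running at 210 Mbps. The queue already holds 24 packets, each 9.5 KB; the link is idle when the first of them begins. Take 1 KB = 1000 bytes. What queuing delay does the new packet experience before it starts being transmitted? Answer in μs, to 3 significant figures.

Each queued packet: L/R = 76000/210000000 = 361.905 μs.
24 queued → 8685.71 μs.
Queuing delay = 8690 μs.

8690 μs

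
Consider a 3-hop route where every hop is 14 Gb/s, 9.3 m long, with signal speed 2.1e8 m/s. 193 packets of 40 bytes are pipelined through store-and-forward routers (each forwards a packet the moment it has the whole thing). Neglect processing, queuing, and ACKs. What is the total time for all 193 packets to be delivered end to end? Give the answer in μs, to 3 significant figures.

4.59 μs

Per-hop transmission t_tx = L/R = 320/14000000000 = 0.0228571 μs.
Per-hop propagation t_prop = 9.3/210000000 = 0.0442857 μs.
Pipeline fill: first packet needs 3·t_tx to clear all hops; remaining 192 packets each add one t_tx.
Total = (3+193-1)·t_tx + 3·t_prop = 195·0.0228571 + 3·0.0442857 = 4.59 μs.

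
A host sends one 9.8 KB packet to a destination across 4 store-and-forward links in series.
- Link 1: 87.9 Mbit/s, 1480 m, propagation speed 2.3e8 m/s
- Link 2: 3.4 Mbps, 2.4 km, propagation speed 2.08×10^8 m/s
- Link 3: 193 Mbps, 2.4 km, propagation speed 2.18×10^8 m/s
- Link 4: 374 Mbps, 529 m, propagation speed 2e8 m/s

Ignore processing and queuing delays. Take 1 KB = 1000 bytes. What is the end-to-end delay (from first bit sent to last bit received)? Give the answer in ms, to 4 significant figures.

L = 78400 bits.
Transmission delays (L/R per hop): 0.891923, 23.0588, 0.406218, 0.209626 ms; sum = 24.5666 ms.
Propagation delays (d/s per hop): 0.00643478, 0.0115385, 0.0110092, 0.002645 ms; sum = 0.0316274 ms.
End-to-end = 24.60 ms.

24.60 ms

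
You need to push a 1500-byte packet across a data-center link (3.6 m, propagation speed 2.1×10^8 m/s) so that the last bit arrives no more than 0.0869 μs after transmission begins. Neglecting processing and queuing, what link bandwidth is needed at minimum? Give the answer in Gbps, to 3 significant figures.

L = 12000 bits.
Propagation delay = 3.6 / 210000000 = 0.0171429 μs.
Transmission budget = 0.0869 − 0.0171429 = 0.0697571 μs.
R ≥ L / t_tx = 12000 bits / 6.97571e-08 s = 172 Gbps.

172 Gbps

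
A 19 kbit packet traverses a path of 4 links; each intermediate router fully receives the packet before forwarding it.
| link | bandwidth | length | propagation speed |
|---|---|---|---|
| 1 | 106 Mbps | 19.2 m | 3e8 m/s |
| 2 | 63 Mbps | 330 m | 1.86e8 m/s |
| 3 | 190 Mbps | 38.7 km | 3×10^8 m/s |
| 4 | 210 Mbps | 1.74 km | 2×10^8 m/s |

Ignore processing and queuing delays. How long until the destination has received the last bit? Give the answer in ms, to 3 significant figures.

0.811 ms

L = 19000 bits.
Transmission delays (L/R per hop): 0.179245, 0.301587, 0.1, 0.0904762 ms; sum = 0.671309 ms.
Propagation delays (d/s per hop): 6.4e-05, 0.00177419, 0.129, 0.0087 ms; sum = 0.139538 ms.
End-to-end = 0.811 ms.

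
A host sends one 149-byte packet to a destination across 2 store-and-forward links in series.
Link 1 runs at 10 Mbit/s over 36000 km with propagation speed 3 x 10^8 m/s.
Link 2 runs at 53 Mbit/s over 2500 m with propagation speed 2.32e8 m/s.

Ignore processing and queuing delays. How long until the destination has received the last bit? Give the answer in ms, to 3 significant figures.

L = 149 × 8 = 1192 bits.
Transmission delays (L/R per hop): 0.1192, 0.0224906 ms; sum = 0.141691 ms.
Propagation delays (d/s per hop): 120, 0.0107759 ms; sum = 120.011 ms.
End-to-end = 120 ms.

120 ms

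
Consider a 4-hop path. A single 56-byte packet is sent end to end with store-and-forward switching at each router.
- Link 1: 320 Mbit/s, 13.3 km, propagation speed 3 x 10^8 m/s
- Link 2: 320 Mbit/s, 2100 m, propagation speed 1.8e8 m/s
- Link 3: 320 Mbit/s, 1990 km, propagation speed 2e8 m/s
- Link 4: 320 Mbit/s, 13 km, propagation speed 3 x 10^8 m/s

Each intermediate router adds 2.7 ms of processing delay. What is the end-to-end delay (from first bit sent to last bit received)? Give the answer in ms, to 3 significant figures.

L = 56 × 8 = 448 bits.
Transmission delay per hop = L/R = 448/320000000 = 0.0014 ms; 4 hops → 0.0056 ms.
Propagation delays (d/s per hop): 0.0443333, 0.0116667, 9.95, 0.0433333 ms; sum = 10.0493 ms.
Processing at 3 router(s): 3 × 2.7 ms = 8.1 ms.
End-to-end = 18.2 ms.

18.2 ms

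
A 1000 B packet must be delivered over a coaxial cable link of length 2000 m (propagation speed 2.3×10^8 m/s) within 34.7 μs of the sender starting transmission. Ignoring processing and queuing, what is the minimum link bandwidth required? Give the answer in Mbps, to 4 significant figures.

307.6 Mbps

L = 8000 bits.
Propagation delay = 2000 / 2.3e+08 = 8.69565 μs.
Transmission budget = 34.7 − 8.69565 = 26.0043 μs.
R ≥ L / t_tx = 8000 bits / 2.60043e-05 s = 307.6 Mbps.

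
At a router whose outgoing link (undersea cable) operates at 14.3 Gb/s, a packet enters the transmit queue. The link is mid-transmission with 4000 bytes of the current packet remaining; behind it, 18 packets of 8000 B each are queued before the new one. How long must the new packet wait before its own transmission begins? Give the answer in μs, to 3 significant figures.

Each queued packet: L/R = 64000/14300000000 = 4.47552 μs.
18 queued → 80.5594 μs.
Plus remaining 32000 bits of current packet: 2.23776 μs.
Queuing delay = 82.8 μs.

82.8 μs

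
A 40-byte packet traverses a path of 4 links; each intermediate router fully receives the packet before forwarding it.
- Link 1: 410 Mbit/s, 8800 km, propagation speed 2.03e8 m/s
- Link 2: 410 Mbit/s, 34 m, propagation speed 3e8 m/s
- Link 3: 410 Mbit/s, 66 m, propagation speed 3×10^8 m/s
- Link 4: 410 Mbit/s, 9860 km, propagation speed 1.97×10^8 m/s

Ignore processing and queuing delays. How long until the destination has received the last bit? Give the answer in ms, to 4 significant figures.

93.40 ms

L = 40 × 8 = 320 bits.
Transmission delay per hop = L/R = 320/410000000 = 0.000780488 ms; 4 hops → 0.00312195 ms.
Propagation delays (d/s per hop): 43.3498, 0.000113333, 0.00022, 50.0508 ms; sum = 93.4008 ms.
End-to-end = 93.40 ms.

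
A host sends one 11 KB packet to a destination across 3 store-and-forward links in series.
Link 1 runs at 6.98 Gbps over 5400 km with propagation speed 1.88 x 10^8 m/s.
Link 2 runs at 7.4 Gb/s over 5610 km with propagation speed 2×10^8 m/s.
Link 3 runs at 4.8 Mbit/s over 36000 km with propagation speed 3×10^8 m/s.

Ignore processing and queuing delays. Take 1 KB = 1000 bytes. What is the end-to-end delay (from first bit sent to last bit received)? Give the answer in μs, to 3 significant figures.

L = 88000 bits.
Transmission delays (L/R per hop): 12.6074, 11.8919, 18333.3 μs; sum = 18357.8 μs.
Propagation delays (d/s per hop): 28723.4, 28050, 120000 μs; sum = 176773 μs.
End-to-end = 195000 μs.

195000 μs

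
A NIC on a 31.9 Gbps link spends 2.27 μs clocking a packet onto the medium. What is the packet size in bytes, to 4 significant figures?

L = R × t_tx = 31900000000 b/s × 2.27e-06 s = 72413 bits.
In bytes: 72413 / 8 = 9052 bytes.

9052 bytes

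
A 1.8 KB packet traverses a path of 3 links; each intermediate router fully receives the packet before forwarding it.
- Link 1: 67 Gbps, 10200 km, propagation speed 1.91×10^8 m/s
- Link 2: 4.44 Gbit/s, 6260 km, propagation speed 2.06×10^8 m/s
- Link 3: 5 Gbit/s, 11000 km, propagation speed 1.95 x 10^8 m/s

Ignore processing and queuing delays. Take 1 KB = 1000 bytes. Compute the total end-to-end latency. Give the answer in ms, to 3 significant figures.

140 ms

L = 14400 bits.
Transmission delays (L/R per hop): 0.000214925, 0.00324324, 0.00288 ms; sum = 0.00633817 ms.
Propagation delays (d/s per hop): 53.4031, 30.3883, 56.4103 ms; sum = 140.202 ms.
End-to-end = 140 ms.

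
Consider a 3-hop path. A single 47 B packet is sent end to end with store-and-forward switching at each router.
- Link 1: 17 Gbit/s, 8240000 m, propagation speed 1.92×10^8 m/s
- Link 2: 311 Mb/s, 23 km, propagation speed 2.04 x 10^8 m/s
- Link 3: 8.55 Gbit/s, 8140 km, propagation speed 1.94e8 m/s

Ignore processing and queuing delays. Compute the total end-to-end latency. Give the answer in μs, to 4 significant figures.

84990 μs

L = 47 × 8 = 376 bits.
Transmission delays (L/R per hop): 0.0221176, 1.209, 0.0439766 μs; sum = 1.2751 μs.
Propagation delays (d/s per hop): 42916.7, 112.745, 41958.8 μs; sum = 84988.2 μs.
End-to-end = 84990 μs.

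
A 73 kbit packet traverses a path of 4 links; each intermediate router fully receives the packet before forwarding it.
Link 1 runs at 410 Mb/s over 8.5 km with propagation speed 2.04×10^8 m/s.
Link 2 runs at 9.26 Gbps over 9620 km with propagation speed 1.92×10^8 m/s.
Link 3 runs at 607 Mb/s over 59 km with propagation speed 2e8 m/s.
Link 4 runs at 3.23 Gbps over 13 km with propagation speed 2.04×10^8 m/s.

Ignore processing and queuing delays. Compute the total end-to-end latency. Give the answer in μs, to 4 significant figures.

50830 μs

L = 73000 bits.
Transmission delays (L/R per hop): 178.049, 7.88337, 120.264, 22.6006 μs; sum = 328.796 μs.
Propagation delays (d/s per hop): 41.6667, 50104.2, 295, 63.7255 μs; sum = 50504.6 μs.
End-to-end = 50830 μs.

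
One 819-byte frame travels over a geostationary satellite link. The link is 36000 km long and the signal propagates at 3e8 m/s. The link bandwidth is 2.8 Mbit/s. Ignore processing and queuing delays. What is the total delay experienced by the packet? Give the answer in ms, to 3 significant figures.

122 ms

L = 819 × 8 = 6552 bits.
Transmission delay = L/R = 6552 / 2800000 = 2.34 ms.
Propagation delay = d/s = 36000000 m / 300000000 m/s = 120 ms.
Total = 122 ms.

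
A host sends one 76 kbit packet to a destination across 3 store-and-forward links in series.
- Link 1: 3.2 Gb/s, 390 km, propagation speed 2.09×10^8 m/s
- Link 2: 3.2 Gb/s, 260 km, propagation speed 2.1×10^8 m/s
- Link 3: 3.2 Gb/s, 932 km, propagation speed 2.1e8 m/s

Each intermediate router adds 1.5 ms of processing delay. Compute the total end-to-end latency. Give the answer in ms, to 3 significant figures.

L = 76000 bits.
Transmission delay per hop = L/R = 76000/3200000000 = 0.02375 ms; 3 hops → 0.07125 ms.
Propagation delays (d/s per hop): 1.86603, 1.2381, 4.4381 ms; sum = 7.54222 ms.
Processing at 2 router(s): 2 × 1.5 ms = 3 ms.
End-to-end = 10.6 ms.

10.6 ms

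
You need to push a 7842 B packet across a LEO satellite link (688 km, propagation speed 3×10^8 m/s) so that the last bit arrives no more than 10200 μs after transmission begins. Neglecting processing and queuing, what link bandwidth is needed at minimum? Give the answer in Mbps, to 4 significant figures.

7.935 Mbps

L = 62736 bits.
Propagation delay = 688000 / 300000000 = 2293.33 μs.
Transmission budget = 10200 − 2293.33 = 7906.67 μs.
R ≥ L / t_tx = 62736 bits / 0.00790667 s = 7.935 Mbps.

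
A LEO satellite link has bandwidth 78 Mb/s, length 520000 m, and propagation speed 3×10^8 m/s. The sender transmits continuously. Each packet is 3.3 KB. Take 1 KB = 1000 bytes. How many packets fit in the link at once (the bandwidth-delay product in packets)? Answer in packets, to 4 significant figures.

Propagation delay = 520000 / 300000000 = 0.00173333 s.
BDP = R × t_prop = 78000000 × 0.00173333 = 135200 bits.
In packets of 26400 bits: 5.121 packets.

5.121 packets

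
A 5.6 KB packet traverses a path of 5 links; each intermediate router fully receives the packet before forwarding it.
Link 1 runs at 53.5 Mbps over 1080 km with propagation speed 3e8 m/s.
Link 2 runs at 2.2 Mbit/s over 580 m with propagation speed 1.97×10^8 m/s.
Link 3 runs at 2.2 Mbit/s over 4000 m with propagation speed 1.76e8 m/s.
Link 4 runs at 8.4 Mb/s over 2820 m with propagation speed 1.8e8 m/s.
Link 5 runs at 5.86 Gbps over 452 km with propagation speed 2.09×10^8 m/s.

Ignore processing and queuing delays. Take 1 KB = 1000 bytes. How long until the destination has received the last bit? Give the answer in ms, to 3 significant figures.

L = 44800 bits.
Transmission delays (L/R per hop): 0.837383, 20.3636, 20.3636, 5.33333, 0.00764505 ms; sum = 46.9056 ms.
Propagation delays (d/s per hop): 3.6, 0.00294416, 0.0227273, 0.0156667, 2.16268 ms; sum = 5.80402 ms.
End-to-end = 52.7 ms.

52.7 ms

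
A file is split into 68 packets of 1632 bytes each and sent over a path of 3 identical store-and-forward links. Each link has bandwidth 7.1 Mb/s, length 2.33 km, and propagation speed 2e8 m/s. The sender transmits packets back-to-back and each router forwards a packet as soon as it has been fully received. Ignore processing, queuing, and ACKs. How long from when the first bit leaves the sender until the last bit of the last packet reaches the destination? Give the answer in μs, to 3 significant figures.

129000 μs

Per-hop transmission t_tx = L/R = 13056/7100000 = 1838.87 μs.
Per-hop propagation t_prop = 2330/200000000 = 11.65 μs.
Pipeline fill: first packet needs 3·t_tx to clear all hops; remaining 67 packets each add one t_tx.
Total = (3+68-1)·t_tx + 3·t_prop = 70·1838.87 + 3·11.65 = 129000 μs.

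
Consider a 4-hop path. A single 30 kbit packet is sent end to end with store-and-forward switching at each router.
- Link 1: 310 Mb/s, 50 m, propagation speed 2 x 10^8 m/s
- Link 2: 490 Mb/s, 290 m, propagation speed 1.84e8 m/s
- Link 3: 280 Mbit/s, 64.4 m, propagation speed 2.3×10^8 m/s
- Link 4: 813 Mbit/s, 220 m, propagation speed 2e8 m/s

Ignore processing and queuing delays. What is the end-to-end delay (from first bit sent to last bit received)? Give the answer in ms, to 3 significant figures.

0.305 ms

L = 30000 bits.
Transmission delays (L/R per hop): 0.0967742, 0.0612245, 0.107143, 0.0369004 ms; sum = 0.302042 ms.
Propagation delays (d/s per hop): 0.00025, 0.00157609, 0.00028, 0.0011 ms; sum = 0.00320609 ms.
End-to-end = 0.305 ms.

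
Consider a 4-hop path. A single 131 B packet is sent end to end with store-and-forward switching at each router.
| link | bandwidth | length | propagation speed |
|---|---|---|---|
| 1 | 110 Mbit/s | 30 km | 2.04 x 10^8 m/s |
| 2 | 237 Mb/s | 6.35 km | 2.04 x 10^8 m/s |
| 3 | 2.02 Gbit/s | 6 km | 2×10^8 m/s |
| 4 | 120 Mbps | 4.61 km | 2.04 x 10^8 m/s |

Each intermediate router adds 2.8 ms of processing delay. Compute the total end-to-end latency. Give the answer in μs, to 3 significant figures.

8650 μs

L = 131 × 8 = 1048 bits.
Transmission delays (L/R per hop): 9.52727, 4.42194, 0.518812, 8.73333 μs; sum = 23.2014 μs.
Propagation delays (d/s per hop): 147.059, 31.1275, 30, 22.598 μs; sum = 230.784 μs.
Processing at 3 router(s): 3 × 2.8 ms = 8400 μs.
End-to-end = 8650 μs.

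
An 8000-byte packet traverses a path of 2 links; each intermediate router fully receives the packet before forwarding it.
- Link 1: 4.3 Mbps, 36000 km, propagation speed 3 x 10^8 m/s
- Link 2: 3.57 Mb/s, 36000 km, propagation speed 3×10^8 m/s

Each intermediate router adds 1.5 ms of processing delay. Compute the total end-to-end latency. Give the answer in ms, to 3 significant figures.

L = 8000 × 8 = 64000 bits.
Transmission delays (L/R per hop): 14.8837, 17.9272 ms; sum = 32.8109 ms.
Propagation delays (d/s per hop): 120, 120 ms; sum = 240 ms.
Processing at 1 router(s): 1 × 1.5 ms = 1.5 ms.
End-to-end = 274 ms.

274 ms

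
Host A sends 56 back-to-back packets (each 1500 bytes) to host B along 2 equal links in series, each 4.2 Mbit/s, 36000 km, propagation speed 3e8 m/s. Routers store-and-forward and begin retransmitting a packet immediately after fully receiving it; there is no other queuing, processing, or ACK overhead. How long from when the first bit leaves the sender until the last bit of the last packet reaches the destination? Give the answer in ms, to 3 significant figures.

403 ms

Per-hop transmission t_tx = L/R = 12000/4200000 = 2.85714 ms.
Per-hop propagation t_prop = 36000000/300000000 = 120 ms.
Pipeline fill: first packet needs 2·t_tx to clear all hops; remaining 55 packets each add one t_tx.
Total = (2+56-1)·t_tx + 2·t_prop = 57·2.85714 + 2·120 = 403 ms.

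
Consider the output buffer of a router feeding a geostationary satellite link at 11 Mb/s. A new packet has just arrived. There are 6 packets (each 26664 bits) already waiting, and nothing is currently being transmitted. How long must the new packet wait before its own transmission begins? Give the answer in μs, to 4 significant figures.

14540 μs

Each queued packet: L/R = 26664/11000000 = 2424 μs.
6 queued → 14544 μs.
Queuing delay = 14540 μs.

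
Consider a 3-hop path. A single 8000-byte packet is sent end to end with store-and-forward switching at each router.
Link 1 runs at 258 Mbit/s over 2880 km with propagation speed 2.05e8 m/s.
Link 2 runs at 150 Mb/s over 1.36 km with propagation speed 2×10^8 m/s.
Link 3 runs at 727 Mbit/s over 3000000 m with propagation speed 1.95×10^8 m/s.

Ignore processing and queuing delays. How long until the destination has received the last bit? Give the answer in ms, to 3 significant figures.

30.2 ms

L = 8000 × 8 = 64000 bits.
Transmission delays (L/R per hop): 0.248062, 0.426667, 0.088033 ms; sum = 0.762762 ms.
Propagation delays (d/s per hop): 14.0488, 0.0068, 15.3846 ms; sum = 29.4402 ms.
End-to-end = 30.2 ms.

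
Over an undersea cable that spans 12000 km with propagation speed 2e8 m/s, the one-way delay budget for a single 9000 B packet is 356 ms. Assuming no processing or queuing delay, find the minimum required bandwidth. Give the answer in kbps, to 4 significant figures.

243.2 kbps

L = 72000 bits.
Propagation delay = 12000000 / 200000000 = 60 ms.
Transmission budget = 356 − 60 = 296 ms.
R ≥ L / t_tx = 72000 bits / 0.296 s = 243.2 kbps.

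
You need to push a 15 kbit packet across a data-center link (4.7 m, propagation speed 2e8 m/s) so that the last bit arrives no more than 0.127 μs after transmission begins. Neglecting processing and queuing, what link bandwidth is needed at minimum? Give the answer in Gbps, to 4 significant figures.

144.9 Gbps

Propagation delay = 4.7 / 200000000 = 0.0235 μs.
Transmission budget = 0.127 − 0.0235 = 0.1035 μs.
R ≥ L / t_tx = 15000 bits / 1.035e-07 s = 144.9 Gbps.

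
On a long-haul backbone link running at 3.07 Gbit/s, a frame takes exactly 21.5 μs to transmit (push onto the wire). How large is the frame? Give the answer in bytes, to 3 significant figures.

8250 bytes

L = R × t_tx = 3070000000 b/s × 2.15e-05 s = 66005 bits.
In bytes: 66005 / 8 = 8250 bytes.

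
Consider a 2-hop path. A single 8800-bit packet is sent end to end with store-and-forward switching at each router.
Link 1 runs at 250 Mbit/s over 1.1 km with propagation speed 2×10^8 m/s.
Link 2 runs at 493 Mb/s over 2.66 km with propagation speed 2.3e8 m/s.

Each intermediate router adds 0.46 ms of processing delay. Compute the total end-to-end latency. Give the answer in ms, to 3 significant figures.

Transmission delays (L/R per hop): 0.0352, 0.0178499 ms; sum = 0.0530499 ms.
Propagation delays (d/s per hop): 0.0055, 0.0115652 ms; sum = 0.0170652 ms.
Processing at 1 router(s): 1 × 0.46 ms = 0.46 ms.
End-to-end = 0.530 ms.

0.530 ms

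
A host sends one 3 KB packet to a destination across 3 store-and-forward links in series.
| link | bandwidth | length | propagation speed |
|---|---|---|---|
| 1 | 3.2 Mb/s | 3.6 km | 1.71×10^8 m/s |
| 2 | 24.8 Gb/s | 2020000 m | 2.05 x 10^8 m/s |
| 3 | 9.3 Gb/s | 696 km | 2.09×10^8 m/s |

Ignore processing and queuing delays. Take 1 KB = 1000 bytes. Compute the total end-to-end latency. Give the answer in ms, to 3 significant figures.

L = 24000 bits.
Transmission delays (L/R per hop): 7.5, 0.000967742, 0.00258065 ms; sum = 7.50355 ms.
Propagation delays (d/s per hop): 0.0210526, 9.85366, 3.33014 ms; sum = 13.2049 ms.
End-to-end = 20.7 ms.

20.7 ms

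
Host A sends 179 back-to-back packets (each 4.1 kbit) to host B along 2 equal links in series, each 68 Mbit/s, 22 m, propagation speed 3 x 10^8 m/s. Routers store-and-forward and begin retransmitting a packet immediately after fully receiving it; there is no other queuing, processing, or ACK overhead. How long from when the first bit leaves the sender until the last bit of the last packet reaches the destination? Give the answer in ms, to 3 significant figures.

10.9 ms

Per-hop transmission t_tx = L/R = 4100/68000000 = 0.0602941 ms.
Per-hop propagation t_prop = 22/300000000 = 7.33333e-05 ms.
Pipeline fill: first packet needs 2·t_tx to clear all hops; remaining 178 packets each add one t_tx.
Total = (2+179-1)·t_tx + 2·t_prop = 180·0.0602941 + 2·7.33333e-05 = 10.9 ms.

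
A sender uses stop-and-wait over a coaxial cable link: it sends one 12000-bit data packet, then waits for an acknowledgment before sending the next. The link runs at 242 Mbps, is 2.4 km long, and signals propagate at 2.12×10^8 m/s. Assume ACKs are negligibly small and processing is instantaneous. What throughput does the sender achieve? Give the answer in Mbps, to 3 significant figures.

t_tx = L/R = 12000/242000000 = 4.95868e-05 s.
t_prop = 2400/212000000 = 1.13208e-05 s; RTT = 2.26415e-05 s.
Cycle = t_tx + RTT = 7.22283e-05 s.
Throughput = L / cycle = 12000 / 7.22283e-05 = 166 Mbps.

166 Mbps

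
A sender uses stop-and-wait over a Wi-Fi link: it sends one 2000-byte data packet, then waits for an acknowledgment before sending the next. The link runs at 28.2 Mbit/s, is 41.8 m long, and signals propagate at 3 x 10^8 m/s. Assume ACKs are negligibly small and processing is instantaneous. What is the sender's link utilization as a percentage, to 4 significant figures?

99.95 %

t_tx = L/R = 16000/28200000 = 0.000567376 s.
t_prop = 41.8/300000000 = 1.39333e-07 s; RTT = 2.78667e-07 s.
Cycle = t_tx + RTT = 0.000567655 s.
Utilization = t_tx / cycle = 0.000567376/0.000567655 = 99.95 %.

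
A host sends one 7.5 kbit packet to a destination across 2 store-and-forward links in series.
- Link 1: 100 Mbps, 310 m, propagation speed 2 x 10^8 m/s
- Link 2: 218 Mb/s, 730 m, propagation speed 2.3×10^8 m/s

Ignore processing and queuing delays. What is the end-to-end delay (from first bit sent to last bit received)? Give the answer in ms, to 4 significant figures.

L = 7500 bits.
Transmission delays (L/R per hop): 0.075, 0.0344037 ms; sum = 0.109404 ms.
Propagation delays (d/s per hop): 0.00155, 0.00317391 ms; sum = 0.00472391 ms.
End-to-end = 0.1141 ms.

0.1141 ms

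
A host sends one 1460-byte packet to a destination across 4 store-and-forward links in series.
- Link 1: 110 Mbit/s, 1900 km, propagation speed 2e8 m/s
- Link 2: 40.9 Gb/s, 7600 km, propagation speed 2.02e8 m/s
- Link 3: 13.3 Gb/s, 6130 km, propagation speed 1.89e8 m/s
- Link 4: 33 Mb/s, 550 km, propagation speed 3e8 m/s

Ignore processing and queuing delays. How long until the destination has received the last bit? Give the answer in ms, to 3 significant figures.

L = 1460 × 8 = 11680 bits.
Transmission delays (L/R per hop): 0.106182, 0.000285575, 0.000878195, 0.353939 ms; sum = 0.461285 ms.
Propagation delays (d/s per hop): 9.5, 37.6238, 32.4339, 1.83333 ms; sum = 81.391 ms.
End-to-end = 81.9 ms.

81.9 ms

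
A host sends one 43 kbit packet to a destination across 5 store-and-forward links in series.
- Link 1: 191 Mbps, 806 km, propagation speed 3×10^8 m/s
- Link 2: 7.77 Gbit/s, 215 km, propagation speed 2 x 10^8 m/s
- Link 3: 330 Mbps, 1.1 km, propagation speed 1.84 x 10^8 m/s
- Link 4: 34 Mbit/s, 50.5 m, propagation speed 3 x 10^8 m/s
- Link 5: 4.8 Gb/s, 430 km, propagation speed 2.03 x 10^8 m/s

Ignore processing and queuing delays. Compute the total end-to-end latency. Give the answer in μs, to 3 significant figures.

7520 μs

L = 43000 bits.
Transmission delays (L/R per hop): 225.131, 5.53411, 130.303, 1264.71, 8.95833 μs; sum = 1634.63 μs.
Propagation delays (d/s per hop): 2686.67, 1075, 5.97826, 0.168333, 2118.23 μs; sum = 5886.04 μs.
End-to-end = 7520 μs.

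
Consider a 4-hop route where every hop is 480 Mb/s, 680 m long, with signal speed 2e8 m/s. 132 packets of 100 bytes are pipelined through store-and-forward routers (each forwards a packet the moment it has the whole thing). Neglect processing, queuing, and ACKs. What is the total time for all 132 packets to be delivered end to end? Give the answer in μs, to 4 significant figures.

238.6 μs

Per-hop transmission t_tx = L/R = 800/480000000 = 1.66667 μs.
Per-hop propagation t_prop = 680/200000000 = 3.4 μs.
Pipeline fill: first packet needs 4·t_tx to clear all hops; remaining 131 packets each add one t_tx.
Total = (4+132-1)·t_tx + 4·t_prop = 135·1.66667 + 4·3.4 = 238.6 μs.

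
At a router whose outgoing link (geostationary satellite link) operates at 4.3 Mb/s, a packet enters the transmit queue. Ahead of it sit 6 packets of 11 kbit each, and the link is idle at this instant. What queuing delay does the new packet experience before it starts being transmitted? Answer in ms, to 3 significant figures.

15.3 ms

Each queued packet: L/R = 11000/4300000 = 2.55814 ms.
6 queued → 15.3488 ms.
Queuing delay = 15.3 ms.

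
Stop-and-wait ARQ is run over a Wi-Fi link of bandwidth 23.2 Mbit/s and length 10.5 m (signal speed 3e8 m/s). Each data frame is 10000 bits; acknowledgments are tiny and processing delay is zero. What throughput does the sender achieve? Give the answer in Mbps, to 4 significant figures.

t_tx = L/R = 10000/23200000 = 0.000431034 s.
t_prop = 10.5/300000000 = 3.5e-08 s; RTT = 7e-08 s.
Cycle = t_tx + RTT = 0.000431104 s.
Throughput = L / cycle = 10000 / 0.000431104 = 23.20 Mbps.

23.20 Mbps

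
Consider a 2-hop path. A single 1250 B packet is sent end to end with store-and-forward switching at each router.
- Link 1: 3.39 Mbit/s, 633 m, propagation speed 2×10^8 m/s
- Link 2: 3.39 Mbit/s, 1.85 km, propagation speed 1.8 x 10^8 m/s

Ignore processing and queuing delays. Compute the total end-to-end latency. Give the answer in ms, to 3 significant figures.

L = 1250 × 8 = 10000 bits.
Transmission delay per hop = L/R = 10000/3390000 = 2.94985 ms; 2 hops → 5.89971 ms.
Propagation delays (d/s per hop): 0.003165, 0.0102778 ms; sum = 0.0134428 ms.
End-to-end = 5.91 ms.

5.91 ms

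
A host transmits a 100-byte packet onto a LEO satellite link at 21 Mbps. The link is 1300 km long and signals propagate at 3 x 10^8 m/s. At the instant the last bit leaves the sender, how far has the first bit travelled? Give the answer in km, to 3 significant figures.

t_tx = L/R = 800/21000000 = 3.80952e-05 s.
Distance = s × t_tx = 300000000 × 3.80952e-05 = 11.4 km.

11.4 km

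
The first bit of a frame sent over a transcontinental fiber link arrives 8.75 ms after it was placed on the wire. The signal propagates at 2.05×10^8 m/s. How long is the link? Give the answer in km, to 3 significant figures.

d = s × t_prop = 2.05e+08 × 0.00875 = 1790 km.

1790 km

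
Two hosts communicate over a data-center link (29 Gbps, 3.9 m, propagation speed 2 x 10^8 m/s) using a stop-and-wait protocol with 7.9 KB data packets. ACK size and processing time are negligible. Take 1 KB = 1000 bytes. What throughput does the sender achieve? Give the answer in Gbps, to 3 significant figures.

t_tx = L/R = 63200/29000000000 = 2.17931e-06 s.
t_prop = 3.9/200000000 = 1.95e-08 s; RTT = 3.9e-08 s.
Cycle = t_tx + RTT = 2.21831e-06 s.
Throughput = L / cycle = 63200 / 2.21831e-06 = 28.5 Gbps.

28.5 Gbps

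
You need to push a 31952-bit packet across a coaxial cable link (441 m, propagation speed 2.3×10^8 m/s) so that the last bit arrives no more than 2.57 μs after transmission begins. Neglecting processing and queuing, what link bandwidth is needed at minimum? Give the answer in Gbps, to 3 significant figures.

49.0 Gbps

Propagation delay = 441 / 2.3e+08 = 1.91739 μs.
Transmission budget = 2.57 − 1.91739 = 0.652609 μs.
R ≥ L / t_tx = 31952 bits / 6.52609e-07 s = 49.0 Gbps.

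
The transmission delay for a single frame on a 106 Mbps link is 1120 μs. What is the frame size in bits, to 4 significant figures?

L = R × t_tx = 106000000 b/s × 0.00112 s = 118720 bits.

118700 bits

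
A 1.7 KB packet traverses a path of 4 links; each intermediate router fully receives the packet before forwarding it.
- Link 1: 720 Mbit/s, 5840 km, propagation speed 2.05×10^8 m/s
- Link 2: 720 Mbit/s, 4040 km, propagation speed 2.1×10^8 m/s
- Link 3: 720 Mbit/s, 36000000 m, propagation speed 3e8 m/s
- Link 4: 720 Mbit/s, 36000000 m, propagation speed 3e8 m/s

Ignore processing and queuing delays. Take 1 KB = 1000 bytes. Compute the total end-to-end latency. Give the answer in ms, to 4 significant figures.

L = 13600 bits.
Transmission delay per hop = L/R = 13600/720000000 = 0.0188889 ms; 4 hops → 0.0755556 ms.
Propagation delays (d/s per hop): 28.4878, 19.2381, 120, 120 ms; sum = 287.726 ms.
End-to-end = 287.8 ms.

287.8 ms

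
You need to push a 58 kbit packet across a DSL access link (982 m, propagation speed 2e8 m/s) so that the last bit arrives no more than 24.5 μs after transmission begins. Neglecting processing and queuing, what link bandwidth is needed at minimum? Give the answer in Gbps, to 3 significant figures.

Propagation delay = 982 / 200000000 = 4.91 μs.
Transmission budget = 24.5 − 4.91 = 19.59 μs.
R ≥ L / t_tx = 58000 bits / 1.959e-05 s = 2.96 Gbps.

2.96 Gbps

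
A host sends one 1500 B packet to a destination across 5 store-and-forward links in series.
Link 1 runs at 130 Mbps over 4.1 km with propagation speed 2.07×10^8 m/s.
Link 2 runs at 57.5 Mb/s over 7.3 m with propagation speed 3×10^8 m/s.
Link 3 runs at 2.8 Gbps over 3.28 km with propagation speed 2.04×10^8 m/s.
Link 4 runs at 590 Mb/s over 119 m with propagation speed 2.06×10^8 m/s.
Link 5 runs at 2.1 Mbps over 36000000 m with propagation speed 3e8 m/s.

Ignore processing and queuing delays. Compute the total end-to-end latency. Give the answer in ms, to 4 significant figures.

L = 1500 × 8 = 12000 bits.
Transmission delays (L/R per hop): 0.0923077, 0.208696, 0.00428571, 0.020339, 5.71429 ms; sum = 6.03991 ms.
Propagation delays (d/s per hop): 0.0198068, 2.43333e-05, 0.0160784, 0.00057767, 120 ms; sum = 120.036 ms.
End-to-end = 126.1 ms.

126.1 ms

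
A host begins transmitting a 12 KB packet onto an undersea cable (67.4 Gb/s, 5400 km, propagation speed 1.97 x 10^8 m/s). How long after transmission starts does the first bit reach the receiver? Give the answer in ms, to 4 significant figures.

27.41 ms

First bit experiences only propagation delay: d/s = 5400000/197000000 = 27.41 ms.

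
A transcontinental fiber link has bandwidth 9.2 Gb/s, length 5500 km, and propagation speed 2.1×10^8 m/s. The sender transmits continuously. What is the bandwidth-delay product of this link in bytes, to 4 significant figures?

Propagation delay = 5500000 / 210000000 = 0.0261905 s.
BDP = R × t_prop = 9200000000 × 0.0261905 = 240952000 bits.
In bytes: 240952000/8 = 30120000 bytes.

30120000 bytes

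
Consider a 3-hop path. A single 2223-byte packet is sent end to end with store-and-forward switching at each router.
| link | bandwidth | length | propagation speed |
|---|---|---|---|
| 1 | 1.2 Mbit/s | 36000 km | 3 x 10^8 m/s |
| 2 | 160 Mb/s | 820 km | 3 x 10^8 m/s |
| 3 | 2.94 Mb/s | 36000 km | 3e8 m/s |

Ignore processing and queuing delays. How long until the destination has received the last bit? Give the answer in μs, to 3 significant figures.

264000 μs

L = 2223 × 8 = 17784 bits.
Transmission delays (L/R per hop): 14820, 111.15, 6048.98 μs; sum = 20980.1 μs.
Propagation delays (d/s per hop): 120000, 2733.33, 120000 μs; sum = 242733 μs.
End-to-end = 264000 μs.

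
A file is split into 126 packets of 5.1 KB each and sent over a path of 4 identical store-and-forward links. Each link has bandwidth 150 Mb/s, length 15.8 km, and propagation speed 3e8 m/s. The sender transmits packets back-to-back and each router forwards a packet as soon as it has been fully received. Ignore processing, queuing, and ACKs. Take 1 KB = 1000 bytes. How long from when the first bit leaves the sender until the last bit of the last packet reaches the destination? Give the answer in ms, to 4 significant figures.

Per-hop transmission t_tx = L/R = 40800/150000000 = 0.272 ms.
Per-hop propagation t_prop = 15800/300000000 = 0.0526667 ms.
Pipeline fill: first packet needs 4·t_tx to clear all hops; remaining 125 packets each add one t_tx.
Total = (4+126-1)·t_tx + 4·t_prop = 129·0.272 + 4·0.0526667 = 35.30 ms.

35.30 ms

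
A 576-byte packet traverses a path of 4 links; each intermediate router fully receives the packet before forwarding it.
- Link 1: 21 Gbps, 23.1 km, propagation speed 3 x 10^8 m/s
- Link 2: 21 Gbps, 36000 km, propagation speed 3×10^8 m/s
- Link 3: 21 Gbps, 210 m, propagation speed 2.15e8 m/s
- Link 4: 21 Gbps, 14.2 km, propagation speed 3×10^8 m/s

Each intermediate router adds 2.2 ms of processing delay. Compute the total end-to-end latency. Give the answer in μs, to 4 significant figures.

126700 μs

L = 576 × 8 = 4608 bits.
Transmission delay per hop = L/R = 4608/21000000000 = 0.219429 μs; 4 hops → 0.877714 μs.
Propagation delays (d/s per hop): 77, 120000, 0.976744, 47.3333 μs; sum = 120125 μs.
Processing at 3 router(s): 3 × 2.2 ms = 6600 μs.
End-to-end = 126700 μs.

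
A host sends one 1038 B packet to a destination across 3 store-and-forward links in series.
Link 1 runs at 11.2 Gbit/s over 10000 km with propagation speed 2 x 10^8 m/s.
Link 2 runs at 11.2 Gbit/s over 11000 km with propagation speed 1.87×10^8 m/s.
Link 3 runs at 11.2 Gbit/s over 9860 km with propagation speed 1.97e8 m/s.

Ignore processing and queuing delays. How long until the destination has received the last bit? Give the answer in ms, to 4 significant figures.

158.9 ms

L = 1038 × 8 = 8304 bits.
Transmission delay per hop = L/R = 8304/11200000000 = 0.000741429 ms; 3 hops → 0.00222429 ms.
Propagation delays (d/s per hop): 50, 58.8235, 50.0508 ms; sum = 158.874 ms.
End-to-end = 158.9 ms.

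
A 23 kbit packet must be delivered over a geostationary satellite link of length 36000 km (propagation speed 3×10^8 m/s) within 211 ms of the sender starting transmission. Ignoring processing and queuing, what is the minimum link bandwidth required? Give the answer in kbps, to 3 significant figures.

Propagation delay = 36000000 / 300000000 = 120 ms.
Transmission budget = 211 − 120 = 91 ms.
R ≥ L / t_tx = 23000 bits / 0.091 s = 253 kbps.

253 kbps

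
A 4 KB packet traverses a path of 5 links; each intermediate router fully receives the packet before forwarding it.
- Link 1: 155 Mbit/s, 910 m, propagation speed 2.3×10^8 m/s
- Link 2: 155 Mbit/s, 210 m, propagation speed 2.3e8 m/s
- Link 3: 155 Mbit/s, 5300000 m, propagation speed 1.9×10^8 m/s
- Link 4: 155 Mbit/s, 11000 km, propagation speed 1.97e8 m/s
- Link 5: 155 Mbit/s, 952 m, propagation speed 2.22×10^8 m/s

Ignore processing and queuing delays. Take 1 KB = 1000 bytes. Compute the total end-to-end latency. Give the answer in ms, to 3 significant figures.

84.8 ms

L = 32000 bits.
Transmission delay per hop = L/R = 32000/155000000 = 0.206452 ms; 5 hops → 1.03226 ms.
Propagation delays (d/s per hop): 0.00395652, 0.000913043, 27.8947, 55.8376, 0.00428829 ms; sum = 83.7415 ms.
End-to-end = 84.8 ms.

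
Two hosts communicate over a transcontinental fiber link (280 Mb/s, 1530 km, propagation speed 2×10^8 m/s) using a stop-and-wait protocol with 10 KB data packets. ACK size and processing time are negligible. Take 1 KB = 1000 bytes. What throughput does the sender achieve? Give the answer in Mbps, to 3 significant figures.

t_tx = L/R = 80000/280000000 = 0.000285714 s.
t_prop = 1530000/200000000 = 0.00765 s; RTT = 0.0153 s.
Cycle = t_tx + RTT = 0.0155857 s.
Throughput = L / cycle = 80000 / 0.0155857 = 5.13 Mbps.

5.13 Mbps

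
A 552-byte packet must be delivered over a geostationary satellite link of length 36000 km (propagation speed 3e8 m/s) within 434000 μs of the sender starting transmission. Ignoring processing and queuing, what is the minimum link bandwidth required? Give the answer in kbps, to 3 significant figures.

14.1 kbps

L = 4416 bits.
Propagation delay = 36000000 / 300000000 = 120000 μs.
Transmission budget = 434000 − 120000 = 314000 μs.
R ≥ L / t_tx = 4416 bits / 0.314 s = 14.1 kbps.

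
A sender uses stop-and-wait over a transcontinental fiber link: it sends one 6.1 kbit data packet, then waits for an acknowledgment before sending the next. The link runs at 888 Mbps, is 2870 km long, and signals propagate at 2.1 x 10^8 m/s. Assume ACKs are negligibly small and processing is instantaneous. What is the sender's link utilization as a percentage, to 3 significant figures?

0.0251 %

t_tx = L/R = 6100/888000000 = 6.86937e-06 s.
t_prop = 2870000/210000000 = 0.0136667 s; RTT = 0.0273333 s.
Cycle = t_tx + RTT = 0.0273402 s.
Utilization = t_tx / cycle = 6.86937e-06/0.0273402 = 0.0251 %.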